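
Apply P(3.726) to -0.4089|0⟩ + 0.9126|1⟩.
-0.4089|0⟩ + (-0.7611 - 0.5035i)|1⟩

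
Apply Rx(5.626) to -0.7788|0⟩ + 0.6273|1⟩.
(0.7371 - 0.2024i)|0⟩ + (-0.5937 + 0.2513i)|1⟩

Rx(5.626) = [[cos(θ/2), −i·sin(θ/2)], [−i·sin(θ/2), cos(θ/2)]]; θ = 5.626, cos(θ/2) ≈ -0.946497, sin(θ/2) ≈ 0.322711.
With a = amp(|0⟩) = -0.7788 and b = amp(|1⟩) = 0.6273:
new amp(|0⟩) = (-0.946497)·a + (-0.322711i)·b = (0.7371 - 0.2024i)
new amp(|1⟩) = (-0.322711i)·a + (-0.946497)·b = (-0.5937 + 0.2513i)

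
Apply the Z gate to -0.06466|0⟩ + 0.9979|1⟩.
-0.06466|0⟩ - 0.9979|1⟩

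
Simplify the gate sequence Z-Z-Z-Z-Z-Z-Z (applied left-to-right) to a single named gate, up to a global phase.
Z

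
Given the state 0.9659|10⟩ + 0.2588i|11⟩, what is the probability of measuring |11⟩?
0.06698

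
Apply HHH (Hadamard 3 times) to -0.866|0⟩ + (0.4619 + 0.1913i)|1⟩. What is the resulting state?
(-0.2857 + 0.1353i)|0⟩ + (-0.939 - 0.1353i)|1⟩

H² = I, so H^3 = H: a single Hadamard. With (a, b) = (-0.866, (0.4619 + 0.1913i)), H gives ((a + b)/√2, (a − b)/√2) = ((-0.2857 + 0.1353i), (-0.939 - 0.1353i)).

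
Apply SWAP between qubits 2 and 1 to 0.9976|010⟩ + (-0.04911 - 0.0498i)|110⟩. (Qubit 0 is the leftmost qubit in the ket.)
0.9976|001⟩ + (-0.04911 - 0.0498i)|101⟩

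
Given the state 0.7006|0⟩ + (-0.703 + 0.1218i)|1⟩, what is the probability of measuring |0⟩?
0.4908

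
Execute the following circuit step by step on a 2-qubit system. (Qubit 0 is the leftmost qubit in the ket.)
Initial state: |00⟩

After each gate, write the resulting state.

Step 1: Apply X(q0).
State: |10⟩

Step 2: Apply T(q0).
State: (1/√2 + (1/√2)i)|10⟩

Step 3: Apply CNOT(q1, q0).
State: (1/√2 + (1/√2)i)|10⟩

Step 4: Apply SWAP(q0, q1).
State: (1/√2 + (1/√2)i)|01⟩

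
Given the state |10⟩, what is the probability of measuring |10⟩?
1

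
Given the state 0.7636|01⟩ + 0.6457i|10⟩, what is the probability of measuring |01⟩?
0.5831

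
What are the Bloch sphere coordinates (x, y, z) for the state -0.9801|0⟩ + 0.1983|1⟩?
(-0.3887, 0, 0.9213)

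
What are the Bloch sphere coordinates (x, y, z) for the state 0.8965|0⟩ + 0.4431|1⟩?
(0.7945, 0, 0.6074)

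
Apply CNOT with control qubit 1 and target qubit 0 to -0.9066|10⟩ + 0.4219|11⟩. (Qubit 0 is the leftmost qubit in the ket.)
0.4219|01⟩ - 0.9066|10⟩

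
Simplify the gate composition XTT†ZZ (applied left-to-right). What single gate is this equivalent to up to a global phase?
X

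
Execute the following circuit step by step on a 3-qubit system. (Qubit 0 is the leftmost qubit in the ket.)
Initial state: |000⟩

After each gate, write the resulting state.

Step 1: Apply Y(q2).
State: i|001⟩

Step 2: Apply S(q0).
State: i|001⟩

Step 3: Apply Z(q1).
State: i|001⟩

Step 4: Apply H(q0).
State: (1/√2)i|001⟩ + (1/√2)i|101⟩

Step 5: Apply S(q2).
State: -1/√2|001⟩ - 1/√2|101⟩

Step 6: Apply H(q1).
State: -1/2|001⟩ - 1/2|011⟩ - 1/2|101⟩ - 1/2|111⟩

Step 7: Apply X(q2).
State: -1/2|000⟩ - 1/2|010⟩ - 1/2|100⟩ - 1/2|110⟩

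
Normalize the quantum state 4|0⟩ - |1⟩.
0.9701|0⟩ - 0.2425|1⟩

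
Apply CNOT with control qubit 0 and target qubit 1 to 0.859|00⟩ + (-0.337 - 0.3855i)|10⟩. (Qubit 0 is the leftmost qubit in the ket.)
0.859|00⟩ + (-0.337 - 0.3855i)|11⟩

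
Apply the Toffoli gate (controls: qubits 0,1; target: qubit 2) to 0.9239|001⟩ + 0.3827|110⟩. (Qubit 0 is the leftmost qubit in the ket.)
0.9239|001⟩ + 0.3827|111⟩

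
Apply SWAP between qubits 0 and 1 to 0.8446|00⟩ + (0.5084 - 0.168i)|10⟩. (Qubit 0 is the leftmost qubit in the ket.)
0.8446|00⟩ + (0.5084 - 0.168i)|01⟩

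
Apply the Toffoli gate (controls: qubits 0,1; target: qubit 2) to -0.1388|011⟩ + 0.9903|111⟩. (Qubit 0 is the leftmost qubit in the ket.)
-0.1388|011⟩ + 0.9903|110⟩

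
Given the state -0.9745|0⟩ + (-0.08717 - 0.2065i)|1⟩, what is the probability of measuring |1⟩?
0.05024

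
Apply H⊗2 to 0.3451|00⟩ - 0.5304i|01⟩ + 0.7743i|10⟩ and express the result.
(0.1726 + 0.122i)|00⟩ + (0.1726 + 0.6524i)|01⟩ + (0.1726 - 0.6524i)|10⟩ + (0.1726 - 0.122i)|11⟩

H⊗2 gives amp(|y⟩) = (1/2) Σ_x (−1)^(x·y) amp(|x⟩), where x·y is the number of positions in which both x and y have a 1.
|00⟩: (0.3451 - 0.5304i + 0.7743i)/2 = (0.1726 + 0.122i)
|01⟩: (0.3451 + 0.5304i + 0.7743i)/2 = (0.1726 + 0.6524i)
|10⟩: (0.3451 - 0.5304i - 0.7743i)/2 = (0.1726 - 0.6524i)
|11⟩: (0.3451 + 0.5304i - 0.7743i)/2 = (0.1726 - 0.122i)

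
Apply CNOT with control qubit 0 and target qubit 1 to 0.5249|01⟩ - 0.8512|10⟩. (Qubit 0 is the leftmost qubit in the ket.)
0.5249|01⟩ - 0.8512|11⟩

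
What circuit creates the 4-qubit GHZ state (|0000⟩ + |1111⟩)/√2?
H(q0) → CNOT(q0,q1) → CNOT(q0,q2) → CNOT(q0,q3)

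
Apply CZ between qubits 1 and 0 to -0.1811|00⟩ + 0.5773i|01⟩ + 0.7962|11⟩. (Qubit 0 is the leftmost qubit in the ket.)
-0.1811|00⟩ + 0.5773i|01⟩ - 0.7962|11⟩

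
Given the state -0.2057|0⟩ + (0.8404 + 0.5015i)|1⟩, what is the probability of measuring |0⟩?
0.04231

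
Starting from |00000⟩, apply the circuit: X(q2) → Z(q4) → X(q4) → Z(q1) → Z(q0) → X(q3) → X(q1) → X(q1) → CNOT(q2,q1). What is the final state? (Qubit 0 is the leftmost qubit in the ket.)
|01111⟩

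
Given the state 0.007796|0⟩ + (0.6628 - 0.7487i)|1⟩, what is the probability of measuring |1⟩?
0.9999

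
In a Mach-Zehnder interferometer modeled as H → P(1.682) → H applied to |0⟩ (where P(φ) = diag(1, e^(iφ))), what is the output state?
(0.4445 + 0.4969i)|0⟩ + (0.5555 - 0.4969i)|1⟩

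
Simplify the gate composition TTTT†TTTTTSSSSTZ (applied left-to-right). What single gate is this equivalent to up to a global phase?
Z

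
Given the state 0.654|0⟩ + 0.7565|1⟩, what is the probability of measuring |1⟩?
0.5723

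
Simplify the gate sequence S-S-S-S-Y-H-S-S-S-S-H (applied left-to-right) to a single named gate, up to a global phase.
Y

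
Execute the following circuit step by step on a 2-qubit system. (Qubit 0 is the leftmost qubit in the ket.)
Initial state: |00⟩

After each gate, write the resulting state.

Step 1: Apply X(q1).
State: |01⟩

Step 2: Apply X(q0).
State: |11⟩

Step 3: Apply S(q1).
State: i|11⟩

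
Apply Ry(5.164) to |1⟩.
-0.5308|0⟩ - 0.8475|1⟩

Ry(5.164) = [[cos(θ/2), −sin(θ/2)], [sin(θ/2), cos(θ/2)]]; θ = 5.164, cos(θ/2) ≈ -0.847471, sin(θ/2) ≈ 0.530841.
With a = amp(|0⟩) = 0 and b = amp(|1⟩) = 1:
new amp(|0⟩) = (-0.847471)·a + (-0.530841)·b = -0.5308
new amp(|1⟩) = (0.530841)·a + (-0.847471)·b = -0.8475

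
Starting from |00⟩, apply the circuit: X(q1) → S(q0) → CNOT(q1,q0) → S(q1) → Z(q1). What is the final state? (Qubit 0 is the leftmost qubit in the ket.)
-i|11⟩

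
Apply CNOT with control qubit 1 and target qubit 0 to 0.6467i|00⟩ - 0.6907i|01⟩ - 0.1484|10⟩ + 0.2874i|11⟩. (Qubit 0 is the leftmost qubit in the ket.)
0.6467i|00⟩ + 0.2874i|01⟩ - 0.1484|10⟩ - 0.6907i|11⟩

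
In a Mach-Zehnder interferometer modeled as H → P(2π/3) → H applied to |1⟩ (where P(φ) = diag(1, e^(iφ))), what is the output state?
(0.75 - 0.433i)|0⟩ + (0.25 + 0.433i)|1⟩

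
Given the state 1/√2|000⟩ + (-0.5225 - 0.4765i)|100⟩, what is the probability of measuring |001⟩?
0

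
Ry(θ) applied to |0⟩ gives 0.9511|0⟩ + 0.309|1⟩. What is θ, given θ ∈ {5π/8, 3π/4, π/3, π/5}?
π/5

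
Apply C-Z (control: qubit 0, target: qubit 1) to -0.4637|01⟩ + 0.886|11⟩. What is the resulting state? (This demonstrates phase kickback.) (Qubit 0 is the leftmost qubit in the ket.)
-0.4637|01⟩ - 0.886|11⟩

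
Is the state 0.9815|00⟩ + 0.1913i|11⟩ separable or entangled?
Entangled

Writing the state as a|00⟩ + b|01⟩ + c|10⟩ + d|11⟩, it is a product state iff ad − bc = 0.
Here (a, b, c, d) = (0.9815, 0, 0, 0.1913i): ad − bc = (0.9815)(0.1913i) − (0)(0) = 0.1878i ≠ 0, so the state is entangled.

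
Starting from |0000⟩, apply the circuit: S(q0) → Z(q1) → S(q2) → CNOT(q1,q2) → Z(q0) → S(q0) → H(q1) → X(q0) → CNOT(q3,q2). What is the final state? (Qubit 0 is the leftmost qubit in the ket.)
1/√2|1000⟩ + 1/√2|1100⟩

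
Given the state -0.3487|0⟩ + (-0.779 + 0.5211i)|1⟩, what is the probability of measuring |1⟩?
0.8784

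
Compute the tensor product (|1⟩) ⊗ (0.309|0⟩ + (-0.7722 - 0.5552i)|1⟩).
0.309|10⟩ + (-0.7722 - 0.5552i)|11⟩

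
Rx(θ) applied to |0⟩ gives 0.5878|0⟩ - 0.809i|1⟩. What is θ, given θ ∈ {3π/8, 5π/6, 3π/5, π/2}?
3π/5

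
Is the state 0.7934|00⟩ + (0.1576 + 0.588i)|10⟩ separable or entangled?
Separable

Writing the state as a|00⟩ + b|01⟩ + c|10⟩ + d|11⟩, it is a product state iff ad − bc = 0.
Here (a, b, c, d) = (0.7934, 0, (0.1576 + 0.588i), 0): ad − bc = (0.7934)(0) − (0)(0.1576 + 0.588i) = 0, so the state is separable.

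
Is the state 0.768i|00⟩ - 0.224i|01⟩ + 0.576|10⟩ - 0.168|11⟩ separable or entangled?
Separable

Writing the state as a|00⟩ + b|01⟩ + c|10⟩ + d|11⟩, it is a product state iff ad − bc = 0.
Here (a, b, c, d) = (0.768i, -0.224i, 0.576, -0.168): ad − bc = (0.768i)(-0.168) − (-0.224i)(0.576) = 0, so the state is separable.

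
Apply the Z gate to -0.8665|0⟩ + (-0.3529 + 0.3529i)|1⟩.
-0.8665|0⟩ + (0.3529 - 0.3529i)|1⟩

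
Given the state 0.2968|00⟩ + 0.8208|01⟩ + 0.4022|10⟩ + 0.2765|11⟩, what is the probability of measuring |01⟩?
0.6737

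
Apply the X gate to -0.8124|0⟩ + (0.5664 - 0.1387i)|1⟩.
(0.5664 - 0.1387i)|0⟩ - 0.8124|1⟩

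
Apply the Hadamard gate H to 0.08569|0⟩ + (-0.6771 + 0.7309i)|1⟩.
(-0.4182 + 0.5168i)|0⟩ + (0.5394 - 0.5168i)|1⟩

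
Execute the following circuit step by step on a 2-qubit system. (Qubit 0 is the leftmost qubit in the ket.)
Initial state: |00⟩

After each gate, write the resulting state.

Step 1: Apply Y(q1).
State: i|01⟩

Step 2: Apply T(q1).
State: (-1/√2 + (1/√2)i)|01⟩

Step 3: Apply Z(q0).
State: (-1/√2 + (1/√2)i)|01⟩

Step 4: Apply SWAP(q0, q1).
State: (-1/√2 + (1/√2)i)|10⟩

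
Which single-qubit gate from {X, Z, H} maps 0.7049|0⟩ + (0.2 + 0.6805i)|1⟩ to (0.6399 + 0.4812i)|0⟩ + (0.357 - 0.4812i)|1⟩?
H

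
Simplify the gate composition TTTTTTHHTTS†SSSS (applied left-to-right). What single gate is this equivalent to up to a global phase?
S†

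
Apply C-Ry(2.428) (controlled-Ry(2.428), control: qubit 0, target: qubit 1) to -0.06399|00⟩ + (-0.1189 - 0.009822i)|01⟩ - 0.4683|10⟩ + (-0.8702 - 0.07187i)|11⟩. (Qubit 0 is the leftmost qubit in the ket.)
-0.06399|00⟩ + (-0.1189 - 0.009822i)|01⟩ + (0.6518 + 0.06734i)|10⟩ + (-0.7427 - 0.0251i)|11⟩

C-Ry(2.428) leaves the control-|0⟩ kets |00⟩, |01⟩ unchanged and applies Ry(2.428) to qubit 1 on the control-|1⟩ pair (|10⟩, |11⟩).
Ry(2.428) = [[cos(θ/2), −sin(θ/2)], [sin(θ/2), cos(θ/2)]]; θ = 2.428, cos(θ/2) ≈ 0.349274, sin(θ/2) ≈ 0.937021.
With a = amp(|10⟩) = -0.4683 and b = amp(|11⟩) = (-0.8702 - 0.07187i):
new amp(|10⟩) = (0.349274)·a + (-0.937021)·b = (0.6518 + 0.06734i)
new amp(|11⟩) = (0.937021)·a + (0.349274)·b = (-0.7427 - 0.0251i)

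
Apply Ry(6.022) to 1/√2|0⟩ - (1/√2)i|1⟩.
(-0.7011 + 0.09208i)|0⟩ + (0.09208 + 0.7011i)|1⟩

Ry(6.022) = [[cos(θ/2), −sin(θ/2)], [sin(θ/2), cos(θ/2)]]; θ = 6.022, cos(θ/2) ≈ -0.991485, sin(θ/2) ≈ 0.130222.
With a = amp(|0⟩) = 1/√2 and b = amp(|1⟩) = -(1/√2)i:
new amp(|0⟩) = (-0.991485)·a + (-0.130222)·b = (-0.7011 + 0.09208i)
new amp(|1⟩) = (0.130222)·a + (-0.991485)·b = (0.09208 + 0.7011i)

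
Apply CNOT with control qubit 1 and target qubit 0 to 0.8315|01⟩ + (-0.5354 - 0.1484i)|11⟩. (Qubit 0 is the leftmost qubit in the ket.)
(-0.5354 - 0.1484i)|01⟩ + 0.8315|11⟩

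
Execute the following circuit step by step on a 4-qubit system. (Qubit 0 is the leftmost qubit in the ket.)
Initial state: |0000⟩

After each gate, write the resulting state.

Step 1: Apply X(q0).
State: |1000⟩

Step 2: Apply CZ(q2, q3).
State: |1000⟩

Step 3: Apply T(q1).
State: |1000⟩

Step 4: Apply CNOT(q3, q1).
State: |1000⟩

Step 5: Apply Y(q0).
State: -i|0000⟩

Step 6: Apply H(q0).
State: -(1/√2)i|0000⟩ - (1/√2)i|1000⟩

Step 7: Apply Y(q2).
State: 1/√2|0010⟩ + 1/√2|1010⟩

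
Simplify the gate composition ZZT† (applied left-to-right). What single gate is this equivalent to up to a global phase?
T†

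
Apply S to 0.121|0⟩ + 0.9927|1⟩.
0.121|0⟩ + 0.9927i|1⟩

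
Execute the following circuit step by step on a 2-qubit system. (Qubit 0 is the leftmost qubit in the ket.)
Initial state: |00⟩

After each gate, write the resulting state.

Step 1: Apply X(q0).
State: |10⟩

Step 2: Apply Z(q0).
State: -|10⟩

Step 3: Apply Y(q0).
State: i|00⟩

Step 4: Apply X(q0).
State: i|10⟩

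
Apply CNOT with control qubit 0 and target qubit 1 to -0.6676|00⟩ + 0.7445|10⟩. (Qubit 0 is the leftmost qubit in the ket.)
-0.6676|00⟩ + 0.7445|11⟩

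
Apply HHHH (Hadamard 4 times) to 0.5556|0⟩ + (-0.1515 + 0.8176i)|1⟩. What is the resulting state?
0.5556|0⟩ + (-0.1515 + 0.8176i)|1⟩

H² = I, so an even number of Hadamards cancels: H^4 = I and the state is unchanged.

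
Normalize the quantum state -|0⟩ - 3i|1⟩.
-0.3162|0⟩ - 0.9487i|1⟩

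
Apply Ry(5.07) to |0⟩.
-0.8216|0⟩ + 0.5701|1⟩

Ry(5.07) = [[cos(θ/2), −sin(θ/2)], [sin(θ/2), cos(θ/2)]]; θ = 5.07, cos(θ/2) ≈ -0.821595, sin(θ/2) ≈ 0.570071.
With a = amp(|0⟩) = 1 and b = amp(|1⟩) = 0:
new amp(|0⟩) = (-0.821595)·a + (-0.570071)·b = -0.8216
new amp(|1⟩) = (0.570071)·a + (-0.821595)·b = 0.5701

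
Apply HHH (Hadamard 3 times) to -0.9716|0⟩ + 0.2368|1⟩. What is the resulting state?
-0.5196|0⟩ - 0.8545|1⟩

H² = I, so H^3 = H: a single Hadamard. With (a, b) = (-0.9716, 0.2368), H gives ((a + b)/√2, (a − b)/√2) = (-0.5196, -0.8545).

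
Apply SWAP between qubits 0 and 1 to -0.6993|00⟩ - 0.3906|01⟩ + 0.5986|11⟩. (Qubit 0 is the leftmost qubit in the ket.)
-0.6993|00⟩ - 0.3906|10⟩ + 0.5986|11⟩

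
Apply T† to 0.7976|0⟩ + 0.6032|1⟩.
0.7976|0⟩ + (0.4265 - 0.4265i)|1⟩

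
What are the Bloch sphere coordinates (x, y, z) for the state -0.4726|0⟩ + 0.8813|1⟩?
(-0.833, 0, -0.5533)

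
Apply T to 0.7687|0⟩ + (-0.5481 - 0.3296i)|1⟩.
0.7687|0⟩ + (-0.1545 - 0.6206i)|1⟩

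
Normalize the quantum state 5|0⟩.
|0⟩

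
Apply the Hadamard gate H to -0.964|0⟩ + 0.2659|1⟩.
-0.4936|0⟩ - 0.8697|1⟩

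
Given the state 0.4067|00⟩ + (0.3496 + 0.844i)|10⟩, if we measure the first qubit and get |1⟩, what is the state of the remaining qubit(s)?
(0.3827 + 0.9239i)|0⟩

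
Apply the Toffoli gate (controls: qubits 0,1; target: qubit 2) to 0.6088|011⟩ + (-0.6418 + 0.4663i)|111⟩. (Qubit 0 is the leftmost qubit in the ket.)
0.6088|011⟩ + (-0.6418 + 0.4663i)|110⟩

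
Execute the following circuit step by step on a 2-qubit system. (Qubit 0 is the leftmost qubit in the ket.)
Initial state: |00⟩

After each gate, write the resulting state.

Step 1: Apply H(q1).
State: 1/√2|00⟩ + 1/√2|01⟩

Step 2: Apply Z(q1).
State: 1/√2|00⟩ - 1/√2|01⟩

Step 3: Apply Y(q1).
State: (1/√2)i|00⟩ + (1/√2)i|01⟩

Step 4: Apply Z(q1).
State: (1/√2)i|00⟩ - (1/√2)i|01⟩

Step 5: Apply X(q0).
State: (1/√2)i|10⟩ - (1/√2)i|11⟩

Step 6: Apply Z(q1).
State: (1/√2)i|10⟩ + (1/√2)i|11⟩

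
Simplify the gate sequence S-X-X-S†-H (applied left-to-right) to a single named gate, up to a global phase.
H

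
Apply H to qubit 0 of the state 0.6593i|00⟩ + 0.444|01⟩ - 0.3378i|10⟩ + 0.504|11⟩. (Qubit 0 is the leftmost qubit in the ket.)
0.2273i|00⟩ + 0.6703|01⟩ + 0.7051i|10⟩ - 0.04243|11⟩

H on qubit 0 mixes each pair of kets that differ only in qubit 0: amplitudes (a, b) of (|…0…⟩, |…1…⟩) become ((a + b)/√2, (a − b)/√2). Kets absent from the input have amplitude 0.
(|00⟩, |10⟩): (a, b) = (0.6593i, -0.3378i) → (0.2273i, 0.7051i)
(|01⟩, |11⟩): (a, b) = (0.444, 0.504) → (0.6703, -0.04243)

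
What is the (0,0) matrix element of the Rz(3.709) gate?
(-0.2799 - 0.96i)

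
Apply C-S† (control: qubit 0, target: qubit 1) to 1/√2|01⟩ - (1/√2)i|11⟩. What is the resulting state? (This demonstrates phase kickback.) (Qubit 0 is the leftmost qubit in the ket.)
1/√2|01⟩ - 1/√2|11⟩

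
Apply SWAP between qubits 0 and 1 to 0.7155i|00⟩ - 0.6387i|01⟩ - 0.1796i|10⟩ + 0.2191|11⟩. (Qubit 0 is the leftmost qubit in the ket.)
0.7155i|00⟩ - 0.1796i|01⟩ - 0.6387i|10⟩ + 0.2191|11⟩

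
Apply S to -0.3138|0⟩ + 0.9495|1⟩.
-0.3138|0⟩ + 0.9495i|1⟩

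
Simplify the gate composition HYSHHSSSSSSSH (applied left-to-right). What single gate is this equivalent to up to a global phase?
Y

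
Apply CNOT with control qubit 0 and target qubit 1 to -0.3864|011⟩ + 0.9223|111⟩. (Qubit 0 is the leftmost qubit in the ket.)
-0.3864|011⟩ + 0.9223|101⟩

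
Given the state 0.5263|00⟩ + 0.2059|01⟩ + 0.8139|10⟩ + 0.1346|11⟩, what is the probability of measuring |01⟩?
0.04239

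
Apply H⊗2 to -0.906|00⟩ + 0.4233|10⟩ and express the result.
-0.2414|00⟩ - 0.2414|01⟩ - 0.6647|10⟩ - 0.6647|11⟩

H⊗2 gives amp(|y⟩) = (1/2) Σ_x (−1)^(x·y) amp(|x⟩), where x·y is the number of positions in which both x and y have a 1.
|00⟩: (-0.906 + 0.4233)/2 = -0.2414
|01⟩: (-0.906 + 0.4233)/2 = -0.2414
|10⟩: (-0.906 - 0.4233)/2 = -0.6647
|11⟩: (-0.906 - 0.4233)/2 = -0.6647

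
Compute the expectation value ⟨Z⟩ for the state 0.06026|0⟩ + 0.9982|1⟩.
-0.9928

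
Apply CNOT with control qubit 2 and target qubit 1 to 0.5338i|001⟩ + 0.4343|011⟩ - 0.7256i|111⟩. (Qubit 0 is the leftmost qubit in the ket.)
0.4343|001⟩ + 0.5338i|011⟩ - 0.7256i|101⟩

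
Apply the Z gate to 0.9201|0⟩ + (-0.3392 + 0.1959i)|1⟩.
0.9201|0⟩ + (0.3392 - 0.1959i)|1⟩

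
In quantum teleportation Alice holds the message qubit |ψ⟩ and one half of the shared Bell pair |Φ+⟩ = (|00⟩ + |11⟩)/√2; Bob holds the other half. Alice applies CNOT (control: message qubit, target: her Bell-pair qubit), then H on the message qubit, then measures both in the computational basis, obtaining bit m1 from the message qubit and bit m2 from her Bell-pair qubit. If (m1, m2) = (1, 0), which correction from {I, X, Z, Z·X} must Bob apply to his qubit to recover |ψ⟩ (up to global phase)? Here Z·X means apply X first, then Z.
Z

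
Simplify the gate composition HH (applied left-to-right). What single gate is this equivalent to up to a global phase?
I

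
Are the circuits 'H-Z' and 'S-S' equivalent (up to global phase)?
No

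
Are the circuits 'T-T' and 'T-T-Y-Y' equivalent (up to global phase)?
Yes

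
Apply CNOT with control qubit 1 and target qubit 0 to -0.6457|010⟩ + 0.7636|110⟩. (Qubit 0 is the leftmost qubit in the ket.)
0.7636|010⟩ - 0.6457|110⟩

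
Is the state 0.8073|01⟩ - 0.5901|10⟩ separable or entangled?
Entangled

Writing the state as a|00⟩ + b|01⟩ + c|10⟩ + d|11⟩, it is a product state iff ad − bc = 0.
Here (a, b, c, d) = (0, 0.8073, -0.5901, 0): ad − bc = (0)(0) − (0.8073)(-0.5901) = 0.4764 ≠ 0, so the state is entangled.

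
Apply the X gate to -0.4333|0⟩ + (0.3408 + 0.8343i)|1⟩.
(0.3408 + 0.8343i)|0⟩ - 0.4333|1⟩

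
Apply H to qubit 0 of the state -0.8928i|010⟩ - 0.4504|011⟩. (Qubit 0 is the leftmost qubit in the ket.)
-0.6313i|010⟩ - 0.3185|011⟩ - 0.6313i|110⟩ - 0.3185|111⟩

H on qubit 0 mixes each pair of kets that differ only in qubit 0: amplitudes (a, b) of (|…0…⟩, |…1…⟩) become ((a + b)/√2, (a − b)/√2). Kets absent from the input have amplitude 0.
(|010⟩, |110⟩): (a, b) = (-0.8928i, 0) → (-0.6313i, -0.6313i)
(|011⟩, |111⟩): (a, b) = (-0.4504, 0) → (-0.3185, -0.3185)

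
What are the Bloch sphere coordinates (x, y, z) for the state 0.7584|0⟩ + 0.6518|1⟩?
(0.9887, 0, 0.1503)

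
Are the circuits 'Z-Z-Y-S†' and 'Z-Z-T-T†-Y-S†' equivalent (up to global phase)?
Yes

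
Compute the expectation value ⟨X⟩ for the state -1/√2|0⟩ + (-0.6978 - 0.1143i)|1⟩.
0.9868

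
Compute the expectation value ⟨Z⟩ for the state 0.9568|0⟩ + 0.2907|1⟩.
0.831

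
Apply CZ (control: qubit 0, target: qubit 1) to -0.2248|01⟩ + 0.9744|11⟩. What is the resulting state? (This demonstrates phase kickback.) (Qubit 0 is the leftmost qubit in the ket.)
-0.2248|01⟩ - 0.9744|11⟩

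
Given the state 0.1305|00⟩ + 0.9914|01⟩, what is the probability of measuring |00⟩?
0.01703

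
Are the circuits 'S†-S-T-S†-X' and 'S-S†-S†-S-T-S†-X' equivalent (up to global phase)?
Yes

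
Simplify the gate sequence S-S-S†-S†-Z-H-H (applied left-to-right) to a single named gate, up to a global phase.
Z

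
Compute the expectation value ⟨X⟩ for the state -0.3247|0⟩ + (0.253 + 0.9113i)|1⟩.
-0.1643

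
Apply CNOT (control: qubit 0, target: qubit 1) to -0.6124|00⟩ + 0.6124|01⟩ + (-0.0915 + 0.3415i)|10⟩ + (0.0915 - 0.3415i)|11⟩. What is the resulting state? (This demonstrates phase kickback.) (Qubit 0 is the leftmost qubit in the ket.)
-0.6124|00⟩ + 0.6124|01⟩ + (0.0915 - 0.3415i)|10⟩ + (-0.0915 + 0.3415i)|11⟩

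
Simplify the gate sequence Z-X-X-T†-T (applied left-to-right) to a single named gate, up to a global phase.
Z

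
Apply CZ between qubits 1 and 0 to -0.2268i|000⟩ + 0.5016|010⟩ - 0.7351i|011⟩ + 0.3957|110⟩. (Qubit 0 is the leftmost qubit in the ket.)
-0.2268i|000⟩ + 0.5016|010⟩ - 0.7351i|011⟩ - 0.3957|110⟩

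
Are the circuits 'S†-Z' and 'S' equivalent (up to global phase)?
Yes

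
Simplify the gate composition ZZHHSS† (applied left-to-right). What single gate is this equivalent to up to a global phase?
I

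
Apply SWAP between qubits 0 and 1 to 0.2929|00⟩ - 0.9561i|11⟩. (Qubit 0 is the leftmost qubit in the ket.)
0.2929|00⟩ - 0.9561i|11⟩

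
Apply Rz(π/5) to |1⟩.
(0.9511 + 0.309i)|1⟩

Rz(π/5) = [[e^(−iθ/2), 0], [0, e^(iθ/2)]] with e^(±iθ/2) = cos(θ/2) ± i·sin(θ/2); θ = π/5, cos(θ/2) ≈ 0.951057, sin(θ/2) ≈ 0.309017.
With a = amp(|0⟩) = 0 and b = amp(|1⟩) = 1:
new amp(|0⟩) = (0.951057 - 0.309017i)·a = 0
new amp(|1⟩) = (0.951057 + 0.309017i)·b = (0.9511 + 0.309i)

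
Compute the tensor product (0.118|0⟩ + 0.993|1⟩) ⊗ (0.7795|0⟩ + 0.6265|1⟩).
0.09198|00⟩ + 0.07393|01⟩ + 0.774|10⟩ + 0.6221|11⟩

amp(|b₁b₂…⟩) = product of the factor amplitudes for bits b₁, b₂, …; only kets whose every factor amplitude is nonzero survive.
|00⟩: (0.118)(0.7795) = 0.09198
|01⟩: (0.118)(0.6265) = 0.07393
|10⟩: (0.993)(0.7795) = 0.774
|11⟩: (0.993)(0.6265) = 0.6221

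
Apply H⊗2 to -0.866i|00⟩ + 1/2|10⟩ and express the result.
(0.25 - 0.433i)|00⟩ + (0.25 - 0.433i)|01⟩ + (-0.25 - 0.433i)|10⟩ + (-0.25 - 0.433i)|11⟩

H⊗2 gives amp(|y⟩) = (1/2) Σ_x (−1)^(x·y) amp(|x⟩), where x·y is the number of positions in which both x and y have a 1.
|00⟩: (-0.866i + 1/2)/2 = (0.25 - 0.433i)
|01⟩: (-0.866i + 1/2)/2 = (0.25 - 0.433i)
|10⟩: (-0.866i - 1/2)/2 = (-0.25 - 0.433i)
|11⟩: (-0.866i - 1/2)/2 = (-0.25 - 0.433i)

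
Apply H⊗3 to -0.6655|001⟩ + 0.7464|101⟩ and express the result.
0.0286|000⟩ - 0.0286|001⟩ + 0.0286|010⟩ - 0.0286|011⟩ - 0.4992|100⟩ + 0.4992|101⟩ - 0.4992|110⟩ + 0.4992|111⟩

H⊗3 gives amp(|y⟩) = (1/2√2) Σ_x (−1)^(x·y) amp(|x⟩), where x·y is the number of positions in which both x and y have a 1.
|000⟩: (-0.6655 + 0.7464)/(2√2) = 0.0286
|001⟩: (0.6655 - 0.7464)/(2√2) = -0.0286
|010⟩: (-0.6655 + 0.7464)/(2√2) = 0.0286
|011⟩: (0.6655 - 0.7464)/(2√2) = -0.0286
|100⟩: (-0.6655 - 0.7464)/(2√2) = -0.4992
|101⟩: (0.6655 + 0.7464)/(2√2) = 0.4992
|110⟩: (-0.6655 - 0.7464)/(2√2) = -0.4992
|111⟩: (0.6655 + 0.7464)/(2√2) = 0.4992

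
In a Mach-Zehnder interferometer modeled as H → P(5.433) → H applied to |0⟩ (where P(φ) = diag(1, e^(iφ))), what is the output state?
(0.8299 - 0.3757i)|0⟩ + (0.1701 + 0.3757i)|1⟩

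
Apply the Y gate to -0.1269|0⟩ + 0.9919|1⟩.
-0.9919i|0⟩ - 0.1269i|1⟩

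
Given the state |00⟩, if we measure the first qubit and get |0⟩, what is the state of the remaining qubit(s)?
|0⟩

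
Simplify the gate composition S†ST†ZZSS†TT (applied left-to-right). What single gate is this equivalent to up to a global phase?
T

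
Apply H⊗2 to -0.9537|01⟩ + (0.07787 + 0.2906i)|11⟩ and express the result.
(-0.4379 + 0.1453i)|00⟩ + (0.4379 - 0.1453i)|01⟩ + (-0.5158 - 0.1453i)|10⟩ + (0.5158 + 0.1453i)|11⟩

H⊗2 gives amp(|y⟩) = (1/2) Σ_x (−1)^(x·y) amp(|x⟩), where x·y is the number of positions in which both x and y have a 1.
|00⟩: (-0.9537 + (0.07787 + 0.2906i))/2 = (-0.4379 + 0.1453i)
|01⟩: (0.9537 - (0.07787 + 0.2906i))/2 = (0.4379 - 0.1453i)
|10⟩: (-0.9537 - (0.07787 + 0.2906i))/2 = (-0.5158 - 0.1453i)
|11⟩: (0.9537 + (0.07787 + 0.2906i))/2 = (0.5158 + 0.1453i)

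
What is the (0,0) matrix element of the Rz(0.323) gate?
(0.987 - 0.1608i)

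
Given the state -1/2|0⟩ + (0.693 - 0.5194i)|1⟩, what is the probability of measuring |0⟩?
1/4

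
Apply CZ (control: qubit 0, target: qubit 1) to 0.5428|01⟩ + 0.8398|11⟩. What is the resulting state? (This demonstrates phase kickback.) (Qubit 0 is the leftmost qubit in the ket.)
0.5428|01⟩ - 0.8398|11⟩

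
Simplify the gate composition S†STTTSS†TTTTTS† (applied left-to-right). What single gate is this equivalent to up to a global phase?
S†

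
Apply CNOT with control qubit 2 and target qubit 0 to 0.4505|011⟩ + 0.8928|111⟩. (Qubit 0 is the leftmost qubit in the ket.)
0.8928|011⟩ + 0.4505|111⟩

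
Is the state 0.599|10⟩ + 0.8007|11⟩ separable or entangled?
Separable

Writing the state as a|00⟩ + b|01⟩ + c|10⟩ + d|11⟩, it is a product state iff ad − bc = 0.
Here (a, b, c, d) = (0, 0, 0.599, 0.8007): ad − bc = (0)(0.8007) − (0)(0.599) = 0, so the state is separable.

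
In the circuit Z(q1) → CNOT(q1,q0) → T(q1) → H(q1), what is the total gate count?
4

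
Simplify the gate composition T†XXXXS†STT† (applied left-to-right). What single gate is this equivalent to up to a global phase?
T†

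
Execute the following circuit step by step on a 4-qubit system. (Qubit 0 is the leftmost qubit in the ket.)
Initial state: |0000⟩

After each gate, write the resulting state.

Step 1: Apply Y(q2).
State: i|0010⟩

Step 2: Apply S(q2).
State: -|0010⟩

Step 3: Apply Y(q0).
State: -i|1010⟩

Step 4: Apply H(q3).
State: -(1/√2)i|1010⟩ - (1/√2)i|1011⟩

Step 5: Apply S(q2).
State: 1/√2|1010⟩ + 1/√2|1011⟩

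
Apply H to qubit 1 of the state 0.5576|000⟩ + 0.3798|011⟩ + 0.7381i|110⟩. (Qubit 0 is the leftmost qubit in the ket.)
0.3943|000⟩ + 0.2686|001⟩ + 0.3943|010⟩ - 0.2686|011⟩ + 0.5219i|100⟩ - 0.5219i|110⟩

H on qubit 1 mixes each pair of kets that differ only in qubit 1: amplitudes (a, b) of (|…0…⟩, |…1…⟩) become ((a + b)/√2, (a − b)/√2). Kets absent from the input have amplitude 0.
(|000⟩, |010⟩): (a, b) = (0.5576, 0) → (0.3943, 0.3943)
(|001⟩, |011⟩): (a, b) = (0, 0.3798) → (0.2686, -0.2686)
(|100⟩, |110⟩): (a, b) = (0, 0.7381i) → (0.5219i, -0.5219i)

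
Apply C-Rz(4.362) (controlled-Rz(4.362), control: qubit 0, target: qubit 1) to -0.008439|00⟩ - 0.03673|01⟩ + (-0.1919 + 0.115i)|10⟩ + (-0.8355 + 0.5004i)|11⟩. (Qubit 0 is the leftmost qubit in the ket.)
-0.008439|00⟩ - 0.03673|01⟩ + (0.2042 + 0.09137i)|10⟩ + (0.06868 - 0.9715i)|11⟩

C-Rz(4.362) leaves the control-|0⟩ kets |00⟩, |01⟩ unchanged and applies Rz(4.362) to qubit 1 on the control-|1⟩ pair (|10⟩, |11⟩).
Rz(4.362) = [[e^(−iθ/2), 0], [0, e^(iθ/2)]] with e^(±iθ/2) = cos(θ/2) ± i·sin(θ/2); θ = 4.362, cos(θ/2) ≈ -0.573034, sin(θ/2) ≈ 0.819531.
With a = amp(|10⟩) = (-0.1919 + 0.115i) and b = amp(|11⟩) = (-0.8355 + 0.5004i):
new amp(|10⟩) = (-0.573034 - 0.819531i)·a = (0.2042 + 0.09137i)
new amp(|11⟩) = (-0.573034 + 0.819531i)·b = (0.06868 - 0.9715i)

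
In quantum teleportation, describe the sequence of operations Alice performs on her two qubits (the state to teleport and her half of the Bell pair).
CNOT (state → Bell), then H on state qubit, then measure both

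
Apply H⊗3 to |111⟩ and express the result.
1/√8|000⟩ - 1/√8|001⟩ - 1/√8|010⟩ + 1/√8|011⟩ - 1/√8|100⟩ + 1/√8|101⟩ + 1/√8|110⟩ - 1/√8|111⟩

H⊗3 gives amp(|y⟩) = (1/2√2) Σ_x (−1)^(x·y) amp(|x⟩), where x·y is the number of positions in which both x and y have a 1.
|000⟩: (1)/(2√2) = 1/√8
|001⟩: (-1)/(2√2) = -1/√8
|010⟩: (-1)/(2√2) = -1/√8
|011⟩: (1)/(2√2) = 1/√8
|100⟩: (-1)/(2√2) = -1/√8
|101⟩: (1)/(2√2) = 1/√8
|110⟩: (1)/(2√2) = 1/√8
|111⟩: (-1)/(2√2) = -1/√8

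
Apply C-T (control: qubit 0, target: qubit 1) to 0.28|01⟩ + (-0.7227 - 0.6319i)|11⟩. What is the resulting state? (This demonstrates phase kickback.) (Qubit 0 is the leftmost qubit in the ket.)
0.28|01⟩ + (-0.06421 - 0.9578i)|11⟩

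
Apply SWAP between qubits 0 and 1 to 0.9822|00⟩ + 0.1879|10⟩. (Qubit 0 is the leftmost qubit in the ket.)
0.9822|00⟩ + 0.1879|01⟩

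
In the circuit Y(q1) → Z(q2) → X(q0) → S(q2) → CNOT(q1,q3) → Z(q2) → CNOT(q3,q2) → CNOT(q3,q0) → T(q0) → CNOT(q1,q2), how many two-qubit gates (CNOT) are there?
4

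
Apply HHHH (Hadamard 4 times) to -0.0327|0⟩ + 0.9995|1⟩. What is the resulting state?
-0.0327|0⟩ + 0.9995|1⟩

H² = I, so an even number of Hadamards cancels: H^4 = I and the state is unchanged.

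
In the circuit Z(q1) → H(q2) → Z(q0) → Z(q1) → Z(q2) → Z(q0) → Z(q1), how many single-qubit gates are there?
7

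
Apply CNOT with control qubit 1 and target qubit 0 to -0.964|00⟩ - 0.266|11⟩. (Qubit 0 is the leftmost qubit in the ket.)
-0.964|00⟩ - 0.266|01⟩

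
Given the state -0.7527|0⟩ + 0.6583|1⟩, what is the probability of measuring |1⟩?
0.4334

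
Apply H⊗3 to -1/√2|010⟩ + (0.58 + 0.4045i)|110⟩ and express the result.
(-0.04494 + 0.143i)|000⟩ + (-0.04494 + 0.143i)|001⟩ + (0.04494 - 0.143i)|010⟩ + (0.04494 - 0.143i)|011⟩ + (-0.4551 - 0.143i)|100⟩ + (-0.4551 - 0.143i)|101⟩ + (0.4551 + 0.143i)|110⟩ + (0.4551 + 0.143i)|111⟩

H⊗3 gives amp(|y⟩) = (1/2√2) Σ_x (−1)^(x·y) amp(|x⟩), where x·y is the number of positions in which both x and y have a 1.
|000⟩: (-1/√2 + (0.58 + 0.4045i))/(2√2) = (-0.04494 + 0.143i)
|001⟩: (-1/√2 + (0.58 + 0.4045i))/(2√2) = (-0.04494 + 0.143i)
|010⟩: (1/√2 - (0.58 + 0.4045i))/(2√2) = (0.04494 - 0.143i)
|011⟩: (1/√2 - (0.58 + 0.4045i))/(2√2) = (0.04494 - 0.143i)
|100⟩: (-1/√2 - (0.58 + 0.4045i))/(2√2) = (-0.4551 - 0.143i)
|101⟩: (-1/√2 - (0.58 + 0.4045i))/(2√2) = (-0.4551 - 0.143i)
|110⟩: (1/√2 + (0.58 + 0.4045i))/(2√2) = (0.4551 + 0.143i)
|111⟩: (1/√2 + (0.58 + 0.4045i))/(2√2) = (0.4551 + 0.143i)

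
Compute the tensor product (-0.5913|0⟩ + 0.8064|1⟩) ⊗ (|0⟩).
-0.5913|00⟩ + 0.8064|10⟩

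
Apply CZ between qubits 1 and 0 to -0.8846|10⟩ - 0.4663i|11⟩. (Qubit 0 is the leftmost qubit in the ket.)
-0.8846|10⟩ + 0.4663i|11⟩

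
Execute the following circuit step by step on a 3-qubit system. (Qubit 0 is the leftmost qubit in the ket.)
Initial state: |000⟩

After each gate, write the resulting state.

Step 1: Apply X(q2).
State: |001⟩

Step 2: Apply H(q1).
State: 1/√2|001⟩ + 1/√2|011⟩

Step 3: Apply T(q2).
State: (1/2 + (1/2)i)|001⟩ + (1/2 + (1/2)i)|011⟩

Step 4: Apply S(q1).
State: (1/2 + (1/2)i)|001⟩ + (-1/2 + (1/2)i)|011⟩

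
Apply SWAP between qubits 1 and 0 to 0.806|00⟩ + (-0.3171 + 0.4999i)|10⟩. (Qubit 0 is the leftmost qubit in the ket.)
0.806|00⟩ + (-0.3171 + 0.4999i)|01⟩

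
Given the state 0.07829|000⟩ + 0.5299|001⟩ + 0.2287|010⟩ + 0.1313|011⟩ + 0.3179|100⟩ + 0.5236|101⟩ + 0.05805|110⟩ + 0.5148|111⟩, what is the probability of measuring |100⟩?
0.1011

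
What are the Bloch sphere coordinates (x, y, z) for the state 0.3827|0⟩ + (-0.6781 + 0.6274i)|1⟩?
(-0.519, 0.4802, -0.707)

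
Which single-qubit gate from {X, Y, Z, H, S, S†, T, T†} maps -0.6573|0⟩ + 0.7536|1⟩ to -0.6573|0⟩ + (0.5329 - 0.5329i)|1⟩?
T†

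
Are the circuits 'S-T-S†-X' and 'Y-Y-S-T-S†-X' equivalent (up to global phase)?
Yes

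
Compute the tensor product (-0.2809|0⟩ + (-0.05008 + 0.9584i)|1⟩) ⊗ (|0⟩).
-0.2809|00⟩ + (-0.05008 + 0.9584i)|10⟩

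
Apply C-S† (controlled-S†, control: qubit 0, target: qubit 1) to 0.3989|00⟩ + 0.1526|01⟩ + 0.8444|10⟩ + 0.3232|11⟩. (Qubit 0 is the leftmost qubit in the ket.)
0.3989|00⟩ + 0.1526|01⟩ + 0.8444|10⟩ - 0.3232i|11⟩

C-S† leaves the control-|0⟩ kets |00⟩, |01⟩ unchanged and applies S† to qubit 1 on the control-|1⟩ pair (|10⟩, |11⟩).
S† = [[1, 0], [0, -i]].
With a = amp(|10⟩) = 0.8444 and b = amp(|11⟩) = 0.3232:
new amp(|10⟩) = (1)·a = 0.8444
new amp(|11⟩) = (-i)·b = -0.3232i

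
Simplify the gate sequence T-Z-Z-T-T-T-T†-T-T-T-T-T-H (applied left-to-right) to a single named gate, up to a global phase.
H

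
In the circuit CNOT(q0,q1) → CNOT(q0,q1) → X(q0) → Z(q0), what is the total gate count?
4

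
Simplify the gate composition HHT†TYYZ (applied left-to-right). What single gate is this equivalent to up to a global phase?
Z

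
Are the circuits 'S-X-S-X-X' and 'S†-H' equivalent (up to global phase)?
No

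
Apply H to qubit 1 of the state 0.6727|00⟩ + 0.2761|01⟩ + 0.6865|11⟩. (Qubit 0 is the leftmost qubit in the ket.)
0.6709|00⟩ + 0.2804|01⟩ + 0.4854|10⟩ - 0.4854|11⟩

H on qubit 1 mixes each pair of kets that differ only in qubit 1: amplitudes (a, b) of (|…0…⟩, |…1…⟩) become ((a + b)/√2, (a − b)/√2). Kets absent from the input have amplitude 0.
(|00⟩, |01⟩): (a, b) = (0.6727, 0.2761) → (0.6709, 0.2804)
(|10⟩, |11⟩): (a, b) = (0, 0.6865) → (0.4854, -0.4854)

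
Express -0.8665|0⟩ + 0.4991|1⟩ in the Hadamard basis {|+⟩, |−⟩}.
-0.2598|+⟩ - 0.9656|−⟩

With |ψ⟩ = α|0⟩ + β|1⟩, the Hadamard-basis coefficients are ⟨+|ψ⟩ = (α + β)/√2 and ⟨−|ψ⟩ = (α − β)/√2.
Here α = -0.8665, β = 0.4991: (α + β)/√2 = -0.2598, (α − β)/√2 = -0.9656.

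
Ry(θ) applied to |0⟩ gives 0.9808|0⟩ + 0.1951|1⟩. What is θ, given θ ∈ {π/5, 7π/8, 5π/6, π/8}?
π/8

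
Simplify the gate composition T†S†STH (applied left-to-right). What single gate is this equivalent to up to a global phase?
H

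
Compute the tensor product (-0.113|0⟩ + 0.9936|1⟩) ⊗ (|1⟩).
-0.113|01⟩ + 0.9936|11⟩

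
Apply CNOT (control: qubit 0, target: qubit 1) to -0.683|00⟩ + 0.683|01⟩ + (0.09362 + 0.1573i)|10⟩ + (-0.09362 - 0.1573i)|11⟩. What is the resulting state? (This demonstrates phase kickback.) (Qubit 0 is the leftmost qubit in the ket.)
-0.683|00⟩ + 0.683|01⟩ + (-0.09362 - 0.1573i)|10⟩ + (0.09362 + 0.1573i)|11⟩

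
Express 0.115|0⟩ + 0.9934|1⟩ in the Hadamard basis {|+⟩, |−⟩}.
0.7838|+⟩ - 0.6211|−⟩

With |ψ⟩ = α|0⟩ + β|1⟩, the Hadamard-basis coefficients are ⟨+|ψ⟩ = (α + β)/√2 and ⟨−|ψ⟩ = (α − β)/√2.
Here α = 0.115, β = 0.9934: (α + β)/√2 = 0.7838, (α − β)/√2 = -0.6211.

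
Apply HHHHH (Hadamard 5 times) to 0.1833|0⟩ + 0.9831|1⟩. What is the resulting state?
0.8248|0⟩ - 0.5655|1⟩

H² = I, so H^5 = H: a single Hadamard. With (a, b) = (0.1833, 0.9831), H gives ((a + b)/√2, (a − b)/√2) = (0.8248, -0.5655).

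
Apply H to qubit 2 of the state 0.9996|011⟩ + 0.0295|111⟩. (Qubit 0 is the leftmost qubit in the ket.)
0.7068|010⟩ - 0.7068|011⟩ + 0.02086|110⟩ - 0.02086|111⟩

H on qubit 2 mixes each pair of kets that differ only in qubit 2: amplitudes (a, b) of (|…0…⟩, |…1…⟩) become ((a + b)/√2, (a − b)/√2). Kets absent from the input have amplitude 0.
(|010⟩, |011⟩): (a, b) = (0, 0.9996) → (0.7068, -0.7068)
(|110⟩, |111⟩): (a, b) = (0, 0.0295) → (0.02086, -0.02086)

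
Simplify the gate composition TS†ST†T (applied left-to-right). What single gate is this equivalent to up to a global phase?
T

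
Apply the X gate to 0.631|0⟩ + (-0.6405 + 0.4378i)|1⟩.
(-0.6405 + 0.4378i)|0⟩ + 0.631|1⟩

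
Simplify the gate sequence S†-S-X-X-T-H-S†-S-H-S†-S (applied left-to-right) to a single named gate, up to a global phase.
T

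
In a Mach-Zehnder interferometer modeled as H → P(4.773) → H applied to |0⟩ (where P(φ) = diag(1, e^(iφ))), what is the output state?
(0.5303 - 0.4991i)|0⟩ + (0.4697 + 0.4991i)|1⟩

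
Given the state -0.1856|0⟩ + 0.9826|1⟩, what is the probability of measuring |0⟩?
0.03445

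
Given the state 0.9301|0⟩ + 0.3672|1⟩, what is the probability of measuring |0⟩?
0.8651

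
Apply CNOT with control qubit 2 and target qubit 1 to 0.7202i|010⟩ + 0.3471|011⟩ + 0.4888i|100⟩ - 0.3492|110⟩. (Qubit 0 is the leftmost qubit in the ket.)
0.3471|001⟩ + 0.7202i|010⟩ + 0.4888i|100⟩ - 0.3492|110⟩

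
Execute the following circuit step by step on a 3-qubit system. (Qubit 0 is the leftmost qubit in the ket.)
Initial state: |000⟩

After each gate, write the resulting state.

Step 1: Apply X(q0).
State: |100⟩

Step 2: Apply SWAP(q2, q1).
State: |100⟩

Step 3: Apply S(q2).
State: |100⟩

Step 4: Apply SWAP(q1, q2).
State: |100⟩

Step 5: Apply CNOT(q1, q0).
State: |100⟩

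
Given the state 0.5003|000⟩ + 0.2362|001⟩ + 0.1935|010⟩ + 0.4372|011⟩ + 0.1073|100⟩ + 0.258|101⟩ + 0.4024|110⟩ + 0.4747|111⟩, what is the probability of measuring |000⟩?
0.2503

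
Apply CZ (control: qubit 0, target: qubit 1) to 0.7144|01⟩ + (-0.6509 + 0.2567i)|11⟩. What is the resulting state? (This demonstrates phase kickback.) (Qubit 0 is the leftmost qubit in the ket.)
0.7144|01⟩ + (0.6509 - 0.2567i)|11⟩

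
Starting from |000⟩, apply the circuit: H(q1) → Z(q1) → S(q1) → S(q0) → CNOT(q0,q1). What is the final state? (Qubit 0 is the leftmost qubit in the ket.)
1/√2|000⟩ - (1/√2)i|010⟩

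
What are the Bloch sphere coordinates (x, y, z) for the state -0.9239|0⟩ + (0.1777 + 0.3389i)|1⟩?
(-0.3284, -0.6262, 0.7072)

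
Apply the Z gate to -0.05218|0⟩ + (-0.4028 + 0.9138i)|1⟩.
-0.05218|0⟩ + (0.4028 - 0.9138i)|1⟩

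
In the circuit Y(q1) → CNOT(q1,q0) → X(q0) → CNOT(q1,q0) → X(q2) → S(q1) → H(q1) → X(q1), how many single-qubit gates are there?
6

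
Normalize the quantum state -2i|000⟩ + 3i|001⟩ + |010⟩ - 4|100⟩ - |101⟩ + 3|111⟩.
-0.3162i|000⟩ + 0.4743i|001⟩ + 0.1581|010⟩ - 0.6325|100⟩ - 0.1581|101⟩ + 0.4743|111⟩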